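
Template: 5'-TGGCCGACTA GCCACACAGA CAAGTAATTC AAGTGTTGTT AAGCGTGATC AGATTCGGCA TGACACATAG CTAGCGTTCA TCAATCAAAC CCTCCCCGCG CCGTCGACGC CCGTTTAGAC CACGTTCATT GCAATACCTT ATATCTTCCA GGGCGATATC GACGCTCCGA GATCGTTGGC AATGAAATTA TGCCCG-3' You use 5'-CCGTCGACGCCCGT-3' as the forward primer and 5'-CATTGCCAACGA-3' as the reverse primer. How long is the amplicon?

84 bp

Forward primer CCGTCGACGCCCGT is found on the top strand at positions 101–114.
The reverse primer's reverse complement is TCGTTGGCAATG, which matches the template at positions 173–184.
Amplicon spans positions 101–184: 84 bp.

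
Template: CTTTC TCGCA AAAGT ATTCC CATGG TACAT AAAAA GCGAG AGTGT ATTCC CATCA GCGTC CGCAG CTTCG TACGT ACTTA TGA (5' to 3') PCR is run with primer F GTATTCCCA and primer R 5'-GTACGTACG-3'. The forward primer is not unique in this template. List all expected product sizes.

64 bp, 34 bp

The forward primer GTATTCCCA matches the top strand at positions 14–22, 44–52.
The reverse primer's reverse complement is CGTACGTAC, matching at positions 69–77.
Each forward site pairs with the reverse site to give a product ending at position 77: sizes 64, 34 bp.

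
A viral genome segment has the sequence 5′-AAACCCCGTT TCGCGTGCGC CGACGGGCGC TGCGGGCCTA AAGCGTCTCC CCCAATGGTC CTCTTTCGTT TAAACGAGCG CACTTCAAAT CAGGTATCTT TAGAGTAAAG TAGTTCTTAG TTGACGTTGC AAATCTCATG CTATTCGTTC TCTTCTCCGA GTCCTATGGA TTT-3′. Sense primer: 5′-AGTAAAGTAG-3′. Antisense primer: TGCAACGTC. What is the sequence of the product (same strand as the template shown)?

Scanning the template, AGTAAAGTAG occurs at positions 104–113; this primer anneals to the bottom strand there with its 3' end pointing downstream.
Reverse complement of the reverse primer: GACGTTGCA. This occurs on the top strand at positions 123–131.
The product is the template from position 104 through 131 (28 bp).

5'-AGTAAAGTAGTTCTTAGTTGACGTTGCA-3'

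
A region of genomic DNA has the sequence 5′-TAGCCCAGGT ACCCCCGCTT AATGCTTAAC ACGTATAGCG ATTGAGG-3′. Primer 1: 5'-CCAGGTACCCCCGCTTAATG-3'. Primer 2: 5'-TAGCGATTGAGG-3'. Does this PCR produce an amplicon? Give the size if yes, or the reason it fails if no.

Primer 1 (CCAGGTACCCCCGCTTAATG) matches the top strand at positions 5–24 (3' end points downstream).
Primer 2 (TAGCGATTGAGG) also matches the top strand directly, at positions 36–47 — its reverse complement CCTCAATCGCTA is not present.
Both primers anneal to the bottom strand with 3' ends pointing the same way, so neither can prime synthesis back toward the other.

No product — both primers anneal to the same strand and extend in the same direction.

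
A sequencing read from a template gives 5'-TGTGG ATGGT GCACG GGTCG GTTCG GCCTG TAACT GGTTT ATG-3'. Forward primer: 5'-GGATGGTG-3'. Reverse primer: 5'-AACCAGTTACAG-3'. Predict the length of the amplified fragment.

Forward primer GGATGGTG is found on the top strand at positions 4–11.
The reverse primer's reverse complement is CTGTAACTGGTT, which matches the template at positions 28–39.
The product runs from position 4 to position 39, so its length is 39 − 4 + 1 = 36 bp.

36 bp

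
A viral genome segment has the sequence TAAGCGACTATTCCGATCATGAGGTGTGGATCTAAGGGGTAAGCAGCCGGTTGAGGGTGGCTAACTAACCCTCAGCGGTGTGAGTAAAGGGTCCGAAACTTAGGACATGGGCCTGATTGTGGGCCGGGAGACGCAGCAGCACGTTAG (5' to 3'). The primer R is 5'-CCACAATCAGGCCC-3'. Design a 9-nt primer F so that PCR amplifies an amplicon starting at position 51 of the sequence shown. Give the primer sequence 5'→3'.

The reverse primer's reverse complement GGGCCTGATTGTGG matches the template at positions 109–122; the product starts at position 51.
The forward primer is identical to the top strand over positions 51–59: TTGAGGGTG.

5'-TTGAGGGTG-3'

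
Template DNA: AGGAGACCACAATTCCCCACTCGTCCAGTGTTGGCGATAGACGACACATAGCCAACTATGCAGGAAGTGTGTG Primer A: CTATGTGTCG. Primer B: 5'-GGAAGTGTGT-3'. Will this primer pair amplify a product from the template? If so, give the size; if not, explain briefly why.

No product — the primers' 3' ends point away from each other.

Primer A (CTATGTGTCG) has reverse complement CGACACATAG, which matches the top strand at positions 42–51; primer A anneals to the top strand there with its 3' end pointing upstream toward position 42.
Primer B (GGAAGTGTGT) matches the top strand directly at positions 63–72; it anneals to the bottom strand with its 3' end pointing downstream toward position 72.
The 3' ends diverge (primer A extends toward position 1, primer B toward position 73), so the primers never converge on a shared product.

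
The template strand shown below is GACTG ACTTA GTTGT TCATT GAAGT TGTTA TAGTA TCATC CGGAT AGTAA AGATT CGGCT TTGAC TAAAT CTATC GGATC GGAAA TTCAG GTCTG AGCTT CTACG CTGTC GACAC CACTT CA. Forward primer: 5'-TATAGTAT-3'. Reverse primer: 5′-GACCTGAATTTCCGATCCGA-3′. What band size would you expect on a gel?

65 bp

The forward primer matches the template at positions 29–36.
The reverse primer's reverse complement is TCGGATCGGAAATTCAGGTC, which matches the template at positions 74–93.
Product length = (reverse-primer end) − (forward-primer start) + 1 = 93 − 29 + 1 = 65 bp.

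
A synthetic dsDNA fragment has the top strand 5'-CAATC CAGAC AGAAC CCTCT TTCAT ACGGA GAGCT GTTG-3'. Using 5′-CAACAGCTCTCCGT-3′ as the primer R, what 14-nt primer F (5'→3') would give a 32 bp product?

The reverse primer's reverse complement ACGGAGAGCTGTTG matches the template at positions 26–39, so the product ends at position 39.
A 32 bp product then starts at position 39 − 32 + 1 = 8.
The forward primer is identical to the top strand there: GACAGAACCCTCTT.

5'-GACAGAACCCTCTT-3'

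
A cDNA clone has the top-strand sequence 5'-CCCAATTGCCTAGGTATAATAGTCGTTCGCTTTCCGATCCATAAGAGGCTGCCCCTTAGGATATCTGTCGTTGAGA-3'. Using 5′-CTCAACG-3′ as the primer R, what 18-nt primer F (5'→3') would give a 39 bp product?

5'-ATCCATAAGAGGCTGCCC-3'

The reverse primer's reverse complement CGTTGAG matches the template at positions 69–75, so the product ends at position 75.
A 39 bp product then starts at position 75 − 39 + 1 = 37.
The forward primer is identical to the top strand there: ATCCATAAGAGGCTGCCC.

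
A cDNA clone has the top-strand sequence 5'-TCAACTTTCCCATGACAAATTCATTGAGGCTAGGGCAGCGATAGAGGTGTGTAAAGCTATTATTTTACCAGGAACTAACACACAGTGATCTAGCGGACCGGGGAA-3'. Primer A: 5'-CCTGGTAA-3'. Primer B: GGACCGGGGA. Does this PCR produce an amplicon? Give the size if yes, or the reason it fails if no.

No product — the primers' 3' ends point away from each other.

Primer A (CCTGGTAA) has reverse complement TTACCAGG, which matches the top strand at positions 65–72; primer A anneals to the top strand there with its 3' end pointing upstream toward position 65.
Primer B (GGACCGGGGA) matches the top strand directly at positions 95–104; it anneals to the bottom strand with its 3' end pointing downstream toward position 104.
The 3' ends diverge (primer A extends toward position 1, primer B toward position 105), so the primers never converge on a shared product.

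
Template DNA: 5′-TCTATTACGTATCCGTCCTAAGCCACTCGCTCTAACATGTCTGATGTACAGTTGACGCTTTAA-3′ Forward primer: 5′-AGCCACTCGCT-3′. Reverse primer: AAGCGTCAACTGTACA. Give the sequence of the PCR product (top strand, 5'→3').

Scanning the template, AGCCACTCGCT occurs at positions 21–31; this primer anneals to the bottom strand there with its 3' end pointing downstream.
The reverse primer's reverse complement is TGTACAGTTGACGCTT, which matches the template at positions 45–60.
The product is the template from position 21 through 60 (40 bp).

5'-AGCCACTCGCTCTAACATGTCTGATGTACAGTTGACGCTT-3'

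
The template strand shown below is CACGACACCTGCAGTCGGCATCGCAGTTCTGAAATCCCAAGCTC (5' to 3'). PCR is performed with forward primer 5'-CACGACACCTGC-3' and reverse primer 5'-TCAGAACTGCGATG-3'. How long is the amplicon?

32 bp

Scanning the template, CACGACACCTGC occurs at positions 1–12; this primer anneals to the bottom strand there with its 3' end pointing downstream.
Reverse complement of the reverse primer: CATCGCAGTTCTGA. This occurs on the top strand at positions 19–32.
The product runs from position 1 to position 32, so its length is 32 − 1 + 1 = 32 bp.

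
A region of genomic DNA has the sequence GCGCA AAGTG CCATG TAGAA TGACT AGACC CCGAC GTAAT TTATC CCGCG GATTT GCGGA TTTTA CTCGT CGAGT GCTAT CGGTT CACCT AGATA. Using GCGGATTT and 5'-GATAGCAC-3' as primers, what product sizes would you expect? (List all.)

34 bp, 26 bp

The forward primer GCGGATTT matches the top strand at positions 48–55, 56–63.
The reverse primer's reverse complement is GTGCTATC, matching at positions 74–81.
Each forward site pairs with the reverse site to give a product ending at position 81: sizes 34, 26 bp.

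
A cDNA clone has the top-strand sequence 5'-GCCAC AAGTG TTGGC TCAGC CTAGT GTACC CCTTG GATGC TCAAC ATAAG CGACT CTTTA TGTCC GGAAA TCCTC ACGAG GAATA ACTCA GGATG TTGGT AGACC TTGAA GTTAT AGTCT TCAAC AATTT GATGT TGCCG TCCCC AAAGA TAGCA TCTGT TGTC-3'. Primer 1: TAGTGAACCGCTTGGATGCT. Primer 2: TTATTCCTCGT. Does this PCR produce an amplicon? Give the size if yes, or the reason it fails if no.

Primer 1 (TAGTGAACCGCTTGGATGCT) does not match the top strand, and its reverse complement AGCATCCAAGCGGTTCACTA does not match either.
With no annealing site for primer 1, no amplification occurs.

No product — primer 1 has no binding site in the template.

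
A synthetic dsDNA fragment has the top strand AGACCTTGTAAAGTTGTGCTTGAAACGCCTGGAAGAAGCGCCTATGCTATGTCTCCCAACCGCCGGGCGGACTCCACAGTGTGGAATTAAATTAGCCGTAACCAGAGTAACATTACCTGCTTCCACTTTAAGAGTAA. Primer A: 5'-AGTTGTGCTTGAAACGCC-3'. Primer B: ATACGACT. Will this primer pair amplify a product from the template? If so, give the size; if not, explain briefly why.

No product — primer B has no binding site in the template.

Primer B (ATACGACT) does not match the top strand, and its reverse complement AGTCGTAT does not match either.
With no annealing site for primer B, no amplification occurs.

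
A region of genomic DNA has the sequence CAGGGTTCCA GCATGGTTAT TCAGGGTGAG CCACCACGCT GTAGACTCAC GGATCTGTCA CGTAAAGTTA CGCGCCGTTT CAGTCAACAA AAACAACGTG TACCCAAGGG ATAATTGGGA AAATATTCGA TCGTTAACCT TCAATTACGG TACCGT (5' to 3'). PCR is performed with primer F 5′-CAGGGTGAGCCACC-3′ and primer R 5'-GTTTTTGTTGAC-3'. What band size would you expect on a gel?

73 bp

Scanning the template, CAGGGTGAGCCACC occurs at positions 22–35; this primer anneals to the bottom strand there with its 3' end pointing downstream.
Reverse complement of the reverse primer: GTCAACAAAAAC. This occurs on the top strand at positions 83–94.
Product length = (reverse-primer end) − (forward-primer start) + 1 = 94 − 22 + 1 = 73 bp.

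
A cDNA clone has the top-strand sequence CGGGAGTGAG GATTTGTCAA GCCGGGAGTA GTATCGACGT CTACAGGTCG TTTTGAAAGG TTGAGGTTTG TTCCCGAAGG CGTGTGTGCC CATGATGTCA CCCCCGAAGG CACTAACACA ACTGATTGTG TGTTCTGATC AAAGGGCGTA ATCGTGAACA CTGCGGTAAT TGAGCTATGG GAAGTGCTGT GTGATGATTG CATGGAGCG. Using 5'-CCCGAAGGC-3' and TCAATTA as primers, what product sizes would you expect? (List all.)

The forward primer CCCGAAGGC matches the top strand at positions 73–81, 103–111.
The reverse primer's reverse complement is TAATTGA, matching at positions 167–173.
Each forward site pairs with the reverse site to give a product ending at position 173: sizes 101, 71 bp.

101 bp, 71 bp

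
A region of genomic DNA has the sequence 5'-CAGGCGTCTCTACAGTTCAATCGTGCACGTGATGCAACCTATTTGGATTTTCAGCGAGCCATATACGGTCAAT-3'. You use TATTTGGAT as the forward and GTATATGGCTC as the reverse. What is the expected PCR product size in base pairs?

27 bp

Scanning the template, TATTTGGAT occurs at positions 40–48; this primer anneals to the bottom strand there with its 3' end pointing downstream.
Taking the reverse complement of GTATATGGCTC gives GAGCCATATAC, found at positions 56–66 on the template; the primer anneals here to the top strand with its 3' end pointing upstream.
Product length = (reverse-primer end) − (forward-primer start) + 1 = 66 − 40 + 1 = 27 bp.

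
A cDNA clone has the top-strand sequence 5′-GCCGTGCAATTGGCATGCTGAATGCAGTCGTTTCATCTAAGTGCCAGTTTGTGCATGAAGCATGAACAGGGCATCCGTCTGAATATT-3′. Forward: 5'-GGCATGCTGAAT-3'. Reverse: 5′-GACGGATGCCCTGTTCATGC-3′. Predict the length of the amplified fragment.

68 bp

The forward primer matches the template at positions 12–23.
Reverse complement of the reverse primer: GCATGAACAGGGCATCCGTC. This occurs on the top strand at positions 60–79.
Product length = (reverse-primer end) − (forward-primer start) + 1 = 79 − 12 + 1 = 68 bp.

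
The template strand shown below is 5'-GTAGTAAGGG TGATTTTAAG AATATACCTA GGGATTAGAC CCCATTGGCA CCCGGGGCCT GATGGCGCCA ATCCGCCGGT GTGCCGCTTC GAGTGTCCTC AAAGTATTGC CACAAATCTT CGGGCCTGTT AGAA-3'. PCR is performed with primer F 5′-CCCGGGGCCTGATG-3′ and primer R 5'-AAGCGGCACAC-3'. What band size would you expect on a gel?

Scanning the template, CCCGGGGCCTGATG occurs at positions 51–64; this primer anneals to the bottom strand there with its 3' end pointing downstream.
Reverse complement of the reverse primer: GTGTGCCGCTT. This occurs on the top strand at positions 79–89.
The product runs from position 51 to position 89, so its length is 89 − 51 + 1 = 39 bp.

39 bp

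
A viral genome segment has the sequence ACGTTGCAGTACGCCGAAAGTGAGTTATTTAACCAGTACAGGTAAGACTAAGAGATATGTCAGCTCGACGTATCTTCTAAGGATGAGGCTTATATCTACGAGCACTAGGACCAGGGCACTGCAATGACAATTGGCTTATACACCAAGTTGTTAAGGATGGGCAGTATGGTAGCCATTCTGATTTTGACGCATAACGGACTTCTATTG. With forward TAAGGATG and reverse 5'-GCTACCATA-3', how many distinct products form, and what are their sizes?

Two products: 96 bp, 22 bp

The forward primer TAAGGATG matches the top strand at positions 78–85, 152–159.
The reverse primer's reverse complement is TATGGTAGC, matching at positions 165–173.
Each forward site pairs with the reverse site to give a product ending at position 173: sizes 96, 22 bp.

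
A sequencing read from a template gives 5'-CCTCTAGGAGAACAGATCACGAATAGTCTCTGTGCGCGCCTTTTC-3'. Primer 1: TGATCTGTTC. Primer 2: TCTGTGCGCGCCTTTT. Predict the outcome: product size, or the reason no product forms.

No product — the primers' 3' ends point away from each other.

Primer 1 (TGATCTGTTC) has reverse complement GAACAGATCA, which matches the top strand at positions 10–19; primer 1 anneals to the top strand there with its 3' end pointing upstream toward position 10.
Primer 2 (TCTGTGCGCGCCTTTT) matches the top strand directly at positions 29–44; it anneals to the bottom strand with its 3' end pointing downstream toward position 44.
The 3' ends diverge (primer 1 extends toward position 1, primer 2 toward position 45), so the primers never converge on a shared product.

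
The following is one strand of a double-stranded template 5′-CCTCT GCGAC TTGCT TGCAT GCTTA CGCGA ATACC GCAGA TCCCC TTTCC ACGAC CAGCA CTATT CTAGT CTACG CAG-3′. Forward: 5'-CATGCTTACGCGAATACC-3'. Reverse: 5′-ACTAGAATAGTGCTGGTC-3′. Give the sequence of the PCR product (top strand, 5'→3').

5'-CATGCTTACGCGAATACCGCAGATCCCCTTTCCACGACCAGCACTATTCTAGT-3'

Forward primer CATGCTTACGCGAATACC is found on the top strand at positions 18–35.
The reverse primer's reverse complement is GACCAGCACTATTCTAGT, which matches the template at positions 53–70.
The product is the template from position 18 through 70 (53 bp).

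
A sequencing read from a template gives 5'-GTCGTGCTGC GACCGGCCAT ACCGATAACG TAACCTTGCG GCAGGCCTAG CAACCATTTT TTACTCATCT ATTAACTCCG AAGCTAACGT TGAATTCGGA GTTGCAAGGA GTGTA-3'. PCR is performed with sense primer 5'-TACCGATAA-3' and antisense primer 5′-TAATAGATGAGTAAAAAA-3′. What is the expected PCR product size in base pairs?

55 bp

The forward primer matches the template at positions 20–28.
Reverse complement of the reverse primer: TTTTTTACTCATCTATTA. This occurs on the top strand at positions 57–74.
Product length = (reverse-primer end) − (forward-primer start) + 1 = 74 − 20 + 1 = 55 bp.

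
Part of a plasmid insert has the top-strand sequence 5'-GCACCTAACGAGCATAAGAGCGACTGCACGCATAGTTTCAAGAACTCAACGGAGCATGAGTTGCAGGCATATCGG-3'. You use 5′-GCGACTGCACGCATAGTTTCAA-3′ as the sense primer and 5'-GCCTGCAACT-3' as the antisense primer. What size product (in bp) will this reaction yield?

49 bp

The forward primer matches the template at positions 20–41.
Reverse complement of the reverse primer: AGTTGCAGGC. This occurs on the top strand at positions 59–68.
Product length = (reverse-primer end) − (forward-primer start) + 1 = 68 − 20 + 1 = 49 bp.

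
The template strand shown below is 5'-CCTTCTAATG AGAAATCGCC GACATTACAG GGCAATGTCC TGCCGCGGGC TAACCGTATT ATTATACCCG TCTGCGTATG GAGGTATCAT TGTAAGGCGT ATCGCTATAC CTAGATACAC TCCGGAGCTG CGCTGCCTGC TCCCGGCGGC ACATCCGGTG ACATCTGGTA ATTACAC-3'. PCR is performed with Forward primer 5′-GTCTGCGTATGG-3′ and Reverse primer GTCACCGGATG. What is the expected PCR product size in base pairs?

Scanning the template, GTCTGCGTATGG occurs at positions 70–81; this primer anneals to the bottom strand there with its 3' end pointing downstream.
Taking the reverse complement of GTCACCGGATG gives CATCCGGTGAC, found at positions 152–162 on the template; the primer anneals here to the top strand with its 3' end pointing upstream.
Amplicon spans positions 70–162: 93 bp.

93 bp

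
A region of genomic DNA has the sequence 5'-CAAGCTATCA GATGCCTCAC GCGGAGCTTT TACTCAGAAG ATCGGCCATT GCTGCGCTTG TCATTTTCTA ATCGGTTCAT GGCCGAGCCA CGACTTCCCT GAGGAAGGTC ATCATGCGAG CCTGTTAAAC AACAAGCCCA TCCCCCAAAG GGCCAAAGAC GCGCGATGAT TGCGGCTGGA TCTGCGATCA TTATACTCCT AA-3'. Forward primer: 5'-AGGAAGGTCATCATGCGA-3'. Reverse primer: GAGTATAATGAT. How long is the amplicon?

Forward primer AGGAAGGTCATCATGCGA is found on the top strand at positions 102–119.
The reverse primer's reverse complement is ATCATTATACTC, which matches the template at positions 187–198.
The product runs from position 102 to position 198, so its length is 198 − 102 + 1 = 97 bp.

97 bp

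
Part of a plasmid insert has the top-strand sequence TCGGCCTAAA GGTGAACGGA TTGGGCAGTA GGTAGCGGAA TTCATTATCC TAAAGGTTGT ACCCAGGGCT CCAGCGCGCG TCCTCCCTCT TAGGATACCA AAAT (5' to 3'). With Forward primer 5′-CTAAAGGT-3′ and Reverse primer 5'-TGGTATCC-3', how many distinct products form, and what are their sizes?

The forward primer CTAAAGGT matches the top strand at positions 6–13, 50–57.
The reverse primer's reverse complement is GGATACCA, matching at positions 93–100.
Each forward site pairs with the reverse site to give a product ending at position 100: sizes 95, 51 bp.

Two products: 95 bp, 51 bp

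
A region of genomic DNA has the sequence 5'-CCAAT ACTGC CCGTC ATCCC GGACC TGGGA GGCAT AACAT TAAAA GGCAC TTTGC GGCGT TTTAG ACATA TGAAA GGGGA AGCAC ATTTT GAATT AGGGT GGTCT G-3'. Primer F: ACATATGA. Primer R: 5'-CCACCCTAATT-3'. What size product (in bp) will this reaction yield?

Scanning the template, ACATATGA occurs at positions 66–73; this primer anneals to the bottom strand there with its 3' end pointing downstream.
The reverse primer's reverse complement is AATTAGGGTGG, which matches the template at positions 92–102.
Amplicon spans positions 66–102: 37 bp.

37 bp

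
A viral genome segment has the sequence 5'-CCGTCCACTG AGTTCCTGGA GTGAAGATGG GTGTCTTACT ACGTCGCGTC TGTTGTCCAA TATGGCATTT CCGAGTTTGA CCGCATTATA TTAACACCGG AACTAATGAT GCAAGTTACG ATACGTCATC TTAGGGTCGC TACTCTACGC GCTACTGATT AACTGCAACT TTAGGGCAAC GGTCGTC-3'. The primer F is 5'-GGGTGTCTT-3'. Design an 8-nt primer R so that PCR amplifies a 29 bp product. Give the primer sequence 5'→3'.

The forward primer binds at positions 29–37, so a 29 bp product ends at position 29 + 29 − 1 = 57.
The reverse primer anneals to the top strand over positions 50–57, i.e. to CTGTTGTC.
Its sequence written 5'→3' is the reverse complement: GACAACAG.

5'-GACAACAG-3'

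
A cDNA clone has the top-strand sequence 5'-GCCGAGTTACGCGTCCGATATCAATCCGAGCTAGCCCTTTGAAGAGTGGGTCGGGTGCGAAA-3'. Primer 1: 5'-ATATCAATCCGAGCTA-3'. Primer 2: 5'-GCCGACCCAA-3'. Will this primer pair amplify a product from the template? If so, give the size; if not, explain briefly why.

Primer 2 (GCCGACCCAA) does not match the top strand, and its reverse complement TTGGGTCGGC does not match either.
With no annealing site for primer 2, no amplification occurs.

No product — primer 2 has no binding site in the template.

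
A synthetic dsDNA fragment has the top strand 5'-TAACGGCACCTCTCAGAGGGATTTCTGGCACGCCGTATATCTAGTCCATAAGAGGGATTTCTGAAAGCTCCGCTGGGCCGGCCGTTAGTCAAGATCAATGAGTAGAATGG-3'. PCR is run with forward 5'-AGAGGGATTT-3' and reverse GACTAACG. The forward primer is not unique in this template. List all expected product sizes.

The forward primer AGAGGGATTT matches the top strand at positions 15–24, 51–60.
The reverse primer's reverse complement is CGTTAGTC, matching at positions 83–90.
Each forward site pairs with the reverse site to give a product ending at position 90: sizes 76, 40 bp.

76 bp, 40 bp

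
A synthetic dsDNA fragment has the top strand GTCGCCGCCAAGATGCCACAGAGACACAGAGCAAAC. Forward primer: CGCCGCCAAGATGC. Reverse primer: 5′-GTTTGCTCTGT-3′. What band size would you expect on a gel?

34 bp

Scanning the template, CGCCGCCAAGATGC occurs at positions 3–16; this primer anneals to the bottom strand there with its 3' end pointing downstream.
Taking the reverse complement of GTTTGCTCTGT gives ACAGAGCAAAC, found at positions 26–36 on the template; the primer anneals here to the top strand with its 3' end pointing upstream.
Amplicon spans positions 3–36: 34 bp.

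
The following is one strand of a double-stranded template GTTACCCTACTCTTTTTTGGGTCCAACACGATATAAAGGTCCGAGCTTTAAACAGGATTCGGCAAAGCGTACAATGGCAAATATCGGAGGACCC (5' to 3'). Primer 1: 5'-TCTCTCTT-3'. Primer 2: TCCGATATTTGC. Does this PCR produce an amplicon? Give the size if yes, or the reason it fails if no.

Primer 1 (TCTCTCTT) does not match the top strand, and its reverse complement AAGAGAGA does not match either.
With no annealing site for primer 1, no amplification occurs.

No product — primer 1 has no binding site in the template.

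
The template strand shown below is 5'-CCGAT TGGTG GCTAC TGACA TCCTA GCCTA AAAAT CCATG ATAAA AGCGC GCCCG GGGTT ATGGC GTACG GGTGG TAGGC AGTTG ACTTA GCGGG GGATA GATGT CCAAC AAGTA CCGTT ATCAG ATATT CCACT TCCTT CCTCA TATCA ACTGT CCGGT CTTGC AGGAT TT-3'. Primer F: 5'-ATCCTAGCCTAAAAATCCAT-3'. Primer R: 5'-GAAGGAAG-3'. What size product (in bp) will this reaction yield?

122 bp

Forward primer ATCCTAGCCTAAAAATCCAT is found on the top strand at positions 20–39.
Reverse complement of the reverse primer: CTTCCTTC. This occurs on the top strand at positions 134–141.
Product length = (reverse-primer end) − (forward-primer start) + 1 = 141 − 20 + 1 = 122 bp.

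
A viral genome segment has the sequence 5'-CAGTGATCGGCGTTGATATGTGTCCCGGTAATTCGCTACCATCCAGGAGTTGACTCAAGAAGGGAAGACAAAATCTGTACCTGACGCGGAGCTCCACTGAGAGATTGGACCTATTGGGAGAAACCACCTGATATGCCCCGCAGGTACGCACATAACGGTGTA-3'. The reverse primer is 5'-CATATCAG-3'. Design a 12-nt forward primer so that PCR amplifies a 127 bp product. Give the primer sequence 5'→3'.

5'-GGCGTTGATATG-3'

The reverse primer's reverse complement CTGATATG matches the template at positions 128–135, so the product ends at position 135.
A 127 bp product then starts at position 135 − 127 + 1 = 9.
The forward primer is identical to the top strand there: GGCGTTGATATG.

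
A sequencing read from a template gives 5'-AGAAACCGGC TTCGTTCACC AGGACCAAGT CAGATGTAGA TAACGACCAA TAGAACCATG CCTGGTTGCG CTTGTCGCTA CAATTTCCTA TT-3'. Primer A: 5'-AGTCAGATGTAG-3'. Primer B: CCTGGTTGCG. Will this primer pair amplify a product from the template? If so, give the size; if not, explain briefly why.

Primer A (AGTCAGATGTAG) matches the top strand at positions 28–39 (3' end points downstream).
Primer B (CCTGGTTGCG) also matches the top strand directly, at positions 61–70 — its reverse complement CGCAACCAGG is not present.
Both primers anneal to the bottom strand with 3' ends pointing the same way, so neither can prime synthesis back toward the other.

No product — both primers anneal to the same strand and extend in the same direction.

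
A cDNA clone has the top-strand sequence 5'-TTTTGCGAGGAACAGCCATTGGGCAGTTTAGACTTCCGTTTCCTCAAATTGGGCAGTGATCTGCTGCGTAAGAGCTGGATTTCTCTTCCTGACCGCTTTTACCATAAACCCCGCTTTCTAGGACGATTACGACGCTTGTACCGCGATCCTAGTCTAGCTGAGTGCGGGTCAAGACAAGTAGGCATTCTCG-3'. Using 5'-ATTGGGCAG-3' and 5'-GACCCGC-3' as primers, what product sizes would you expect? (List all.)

The forward primer ATTGGGCAG matches the top strand at positions 18–26, 48–56.
The reverse primer's reverse complement is GCGGGTC, matching at positions 164–170.
Each forward site pairs with the reverse site to give a product ending at position 170: sizes 153, 123 bp.

153 bp, 123 bp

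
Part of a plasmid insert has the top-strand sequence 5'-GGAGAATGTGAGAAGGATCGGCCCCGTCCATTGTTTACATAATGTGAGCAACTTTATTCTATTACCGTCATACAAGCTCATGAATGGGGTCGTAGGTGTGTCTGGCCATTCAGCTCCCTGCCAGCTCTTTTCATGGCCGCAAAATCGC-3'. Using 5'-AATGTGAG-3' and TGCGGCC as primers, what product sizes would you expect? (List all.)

The forward primer AATGTGAG matches the top strand at positions 5–12, 41–48.
The reverse primer's reverse complement is GGCCGCA, matching at positions 135–141.
Each forward site pairs with the reverse site to give a product ending at position 141: sizes 137, 101 bp.

137 bp, 101 bp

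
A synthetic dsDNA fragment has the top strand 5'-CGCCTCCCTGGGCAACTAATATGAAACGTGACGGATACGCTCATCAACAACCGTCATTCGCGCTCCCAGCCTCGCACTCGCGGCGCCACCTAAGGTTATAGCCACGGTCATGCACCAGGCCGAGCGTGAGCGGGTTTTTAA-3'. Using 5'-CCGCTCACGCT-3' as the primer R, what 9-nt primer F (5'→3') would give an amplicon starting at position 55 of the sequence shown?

The reverse primer's reverse complement AGCGTGAGCGG matches the template at positions 123–133; the product starts at position 55.
The forward primer is identical to the top strand over positions 55–63: CATTCGCGC.

5'-CATTCGCGC-3'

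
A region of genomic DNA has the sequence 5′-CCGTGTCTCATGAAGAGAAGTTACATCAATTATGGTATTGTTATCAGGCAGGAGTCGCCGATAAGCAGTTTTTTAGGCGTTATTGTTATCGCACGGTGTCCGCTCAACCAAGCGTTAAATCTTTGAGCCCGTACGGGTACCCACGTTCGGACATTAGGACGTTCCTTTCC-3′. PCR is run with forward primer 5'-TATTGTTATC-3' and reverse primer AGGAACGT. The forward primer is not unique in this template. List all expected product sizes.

The forward primer TATTGTTATC matches the top strand at positions 36–45, 81–90.
The reverse primer's reverse complement is ACGTTCCT, matching at positions 159–166.
Each forward site pairs with the reverse site to give a product ending at position 166: sizes 131, 86 bp.

131 bp, 86 bp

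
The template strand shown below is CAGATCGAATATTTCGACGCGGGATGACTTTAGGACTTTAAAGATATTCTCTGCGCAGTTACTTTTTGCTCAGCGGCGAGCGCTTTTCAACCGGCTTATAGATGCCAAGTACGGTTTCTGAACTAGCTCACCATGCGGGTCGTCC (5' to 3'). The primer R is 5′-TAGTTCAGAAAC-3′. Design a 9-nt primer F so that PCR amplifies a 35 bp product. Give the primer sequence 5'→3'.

The reverse primer's reverse complement GTTTCTGAACTA matches the template at positions 114–125, so the product ends at position 125.
A 35 bp product then starts at position 125 − 35 + 1 = 91.
The forward primer is identical to the top strand there: CCGGCTTAT.

5'-CCGGCTTAT-3'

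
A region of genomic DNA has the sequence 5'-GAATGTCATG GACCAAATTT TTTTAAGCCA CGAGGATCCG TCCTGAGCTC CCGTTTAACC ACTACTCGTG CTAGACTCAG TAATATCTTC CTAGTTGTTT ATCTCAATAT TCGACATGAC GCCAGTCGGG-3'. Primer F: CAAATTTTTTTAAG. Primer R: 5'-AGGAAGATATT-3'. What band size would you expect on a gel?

Forward primer CAAATTTTTTTAAG is found on the top strand at positions 14–27.
Taking the reverse complement of AGGAAGATATT gives AATATCTTCCT, found at positions 82–92 on the template; the primer anneals here to the top strand with its 3' end pointing upstream.
The product runs from position 14 to position 92, so its length is 92 − 14 + 1 = 79 bp.

79 bp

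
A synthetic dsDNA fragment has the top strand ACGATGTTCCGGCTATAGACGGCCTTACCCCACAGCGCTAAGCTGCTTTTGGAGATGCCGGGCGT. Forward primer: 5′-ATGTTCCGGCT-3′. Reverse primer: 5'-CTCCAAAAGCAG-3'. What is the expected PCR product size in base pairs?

51 bp

Forward primer ATGTTCCGGCT is found on the top strand at positions 4–14.
The reverse primer's reverse complement is CTGCTTTTGGAG, which matches the template at positions 43–54.
Amplicon spans positions 4–54: 51 bp.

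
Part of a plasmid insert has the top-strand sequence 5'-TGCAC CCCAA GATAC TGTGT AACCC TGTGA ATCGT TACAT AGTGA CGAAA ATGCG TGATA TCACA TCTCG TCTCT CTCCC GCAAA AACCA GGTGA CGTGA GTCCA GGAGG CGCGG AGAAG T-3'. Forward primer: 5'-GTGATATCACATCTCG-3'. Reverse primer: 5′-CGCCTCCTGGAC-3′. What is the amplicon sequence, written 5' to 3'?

5'-GTGATATCACATCTCGTCTCTCTCCCGCAAAAACCAGGTGACGTGAGTCCAGGAGGCG-3'

Scanning the template, GTGATATCACATCTCG occurs at positions 55–70; this primer anneals to the bottom strand there with its 3' end pointing downstream.
Reverse complement of the reverse primer: GTCCAGGAGGCG. This occurs on the top strand at positions 101–112.
The product is the template from position 55 through 112 (58 bp).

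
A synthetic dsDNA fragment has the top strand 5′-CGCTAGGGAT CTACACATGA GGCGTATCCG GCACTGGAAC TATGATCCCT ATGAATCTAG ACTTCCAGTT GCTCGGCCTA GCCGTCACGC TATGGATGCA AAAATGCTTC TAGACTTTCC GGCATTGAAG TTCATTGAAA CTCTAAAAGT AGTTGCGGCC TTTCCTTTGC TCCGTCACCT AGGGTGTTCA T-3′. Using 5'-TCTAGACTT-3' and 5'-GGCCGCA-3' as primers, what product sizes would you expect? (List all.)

105 bp, 52 bp

The forward primer TCTAGACTT matches the top strand at positions 56–64, 109–117.
The reverse primer's reverse complement is TGCGGCC, matching at positions 154–160.
Each forward site pairs with the reverse site to give a product ending at position 160: sizes 105, 52 bp.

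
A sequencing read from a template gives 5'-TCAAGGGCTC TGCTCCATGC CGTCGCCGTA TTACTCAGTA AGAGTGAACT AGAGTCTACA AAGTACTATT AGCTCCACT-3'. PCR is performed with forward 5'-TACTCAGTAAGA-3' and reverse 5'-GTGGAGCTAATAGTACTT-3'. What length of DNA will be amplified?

47 bp

The forward primer matches the template at positions 32–43.
The reverse primer's reverse complement is AAGTACTATTAGCTCCAC, which matches the template at positions 61–78.
The product runs from position 32 to position 78, so its length is 78 − 32 + 1 = 47 bp.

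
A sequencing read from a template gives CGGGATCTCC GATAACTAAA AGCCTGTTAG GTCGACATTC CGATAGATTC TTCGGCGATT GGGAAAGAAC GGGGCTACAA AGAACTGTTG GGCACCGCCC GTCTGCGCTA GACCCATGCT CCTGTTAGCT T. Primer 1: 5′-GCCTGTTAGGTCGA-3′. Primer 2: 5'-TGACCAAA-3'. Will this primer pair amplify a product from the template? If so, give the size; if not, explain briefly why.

Primer 2 (TGACCAAA) does not match the top strand, and its reverse complement TTTGGTCA does not match either.
With no annealing site for primer 2, no amplification occurs.

No product — primer 2 has no binding site in the template.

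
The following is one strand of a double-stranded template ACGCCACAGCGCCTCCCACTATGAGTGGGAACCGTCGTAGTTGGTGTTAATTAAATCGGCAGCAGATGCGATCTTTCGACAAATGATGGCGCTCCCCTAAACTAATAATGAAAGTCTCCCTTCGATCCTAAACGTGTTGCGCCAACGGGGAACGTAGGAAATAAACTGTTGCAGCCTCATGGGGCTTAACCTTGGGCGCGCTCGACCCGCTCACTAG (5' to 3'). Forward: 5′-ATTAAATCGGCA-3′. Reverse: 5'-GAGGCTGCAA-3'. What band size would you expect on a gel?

129 bp

The forward primer matches the template at positions 50–61.
Taking the reverse complement of GAGGCTGCAA gives TTGCAGCCTC, found at positions 169–178 on the template; the primer anneals here to the top strand with its 3' end pointing upstream.
Product length = (reverse-primer end) − (forward-primer start) + 1 = 178 − 50 + 1 = 129 bp.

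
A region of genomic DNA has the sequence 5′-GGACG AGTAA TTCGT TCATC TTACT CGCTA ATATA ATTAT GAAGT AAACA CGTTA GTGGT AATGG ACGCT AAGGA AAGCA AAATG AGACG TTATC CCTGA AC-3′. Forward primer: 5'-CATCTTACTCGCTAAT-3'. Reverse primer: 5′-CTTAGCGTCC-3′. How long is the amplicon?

Forward primer CATCTTACTCGCTAAT is found on the top strand at positions 17–32.
Reverse complement of the reverse primer: GGACGCTAAG. This occurs on the top strand at positions 64–73.
Product length = (reverse-primer end) − (forward-primer start) + 1 = 73 − 17 + 1 = 57 bp.

57 bp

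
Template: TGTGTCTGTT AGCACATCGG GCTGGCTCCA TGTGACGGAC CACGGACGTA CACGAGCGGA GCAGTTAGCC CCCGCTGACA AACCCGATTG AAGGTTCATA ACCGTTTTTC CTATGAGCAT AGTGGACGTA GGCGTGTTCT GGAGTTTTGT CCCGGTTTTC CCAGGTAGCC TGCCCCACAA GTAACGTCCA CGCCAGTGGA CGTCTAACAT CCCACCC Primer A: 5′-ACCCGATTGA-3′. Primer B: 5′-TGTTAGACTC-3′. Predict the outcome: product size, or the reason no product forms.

No product — primer B has no binding site in the template.

Primer B (TGTTAGACTC) does not match the top strand, and its reverse complement GAGTCTAACA does not match either.
With no annealing site for primer B, no amplification occurs.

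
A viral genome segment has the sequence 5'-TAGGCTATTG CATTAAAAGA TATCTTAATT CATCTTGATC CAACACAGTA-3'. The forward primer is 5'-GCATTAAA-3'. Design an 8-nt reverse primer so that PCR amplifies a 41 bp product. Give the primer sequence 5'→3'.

5'-TACTGTGT-3'

The forward primer binds at positions 10–17, so a 41 bp product ends at position 10 + 41 − 1 = 50.
The reverse primer anneals to the top strand over positions 43–50, i.e. to ACACAGTA.
Its sequence written 5'→3' is the reverse complement: TACTGTGT.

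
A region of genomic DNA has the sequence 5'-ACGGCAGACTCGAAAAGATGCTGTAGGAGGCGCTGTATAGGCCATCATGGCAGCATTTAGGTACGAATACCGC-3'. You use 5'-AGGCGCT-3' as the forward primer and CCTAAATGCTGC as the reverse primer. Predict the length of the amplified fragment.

Scanning the template, AGGCGCT occurs at positions 28–34; this primer anneals to the bottom strand there with its 3' end pointing downstream.
Taking the reverse complement of CCTAAATGCTGC gives GCAGCATTTAGG, found at positions 50–61 on the template; the primer anneals here to the top strand with its 3' end pointing upstream.
The product runs from position 28 to position 61, so its length is 61 − 28 + 1 = 34 bp.

34 bp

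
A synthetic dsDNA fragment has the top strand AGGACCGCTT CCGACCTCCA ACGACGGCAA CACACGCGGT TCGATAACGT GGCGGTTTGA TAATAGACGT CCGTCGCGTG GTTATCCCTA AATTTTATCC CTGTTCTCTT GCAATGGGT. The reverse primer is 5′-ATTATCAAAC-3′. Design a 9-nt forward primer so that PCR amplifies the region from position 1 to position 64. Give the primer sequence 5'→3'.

The reverse primer's reverse complement GTTTGATAAT matches the template at positions 55–64; the product starts at position 1.
The forward primer is identical to the top strand over positions 1–9: AGGACCGCT.

5'-AGGACCGCT-3'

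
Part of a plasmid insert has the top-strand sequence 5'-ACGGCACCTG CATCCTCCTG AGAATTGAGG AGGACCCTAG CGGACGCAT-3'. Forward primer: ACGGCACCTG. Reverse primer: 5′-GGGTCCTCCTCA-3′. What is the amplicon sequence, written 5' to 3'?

Forward primer ACGGCACCTG is found on the top strand at positions 1–10.
Reverse complement of the reverse primer: TGAGGAGGACCC. This occurs on the top strand at positions 26–37.
The product is the template from position 1 through 37 (37 bp).

5'-ACGGCACCTGCATCCTCCTGAGAATTGAGGAGGACCC-3'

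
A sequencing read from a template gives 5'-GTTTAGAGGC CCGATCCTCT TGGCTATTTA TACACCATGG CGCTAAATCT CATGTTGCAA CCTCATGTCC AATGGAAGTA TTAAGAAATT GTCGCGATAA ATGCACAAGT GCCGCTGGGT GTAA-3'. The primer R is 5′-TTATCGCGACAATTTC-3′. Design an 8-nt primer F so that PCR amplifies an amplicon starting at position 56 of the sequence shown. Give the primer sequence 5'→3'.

The reverse primer's reverse complement GAAATTGTCGCGATAA matches the template at positions 85–100; the product starts at position 56.
The forward primer is identical to the top strand over positions 56–63: TGCAACCT.

5'-TGCAACCT-3'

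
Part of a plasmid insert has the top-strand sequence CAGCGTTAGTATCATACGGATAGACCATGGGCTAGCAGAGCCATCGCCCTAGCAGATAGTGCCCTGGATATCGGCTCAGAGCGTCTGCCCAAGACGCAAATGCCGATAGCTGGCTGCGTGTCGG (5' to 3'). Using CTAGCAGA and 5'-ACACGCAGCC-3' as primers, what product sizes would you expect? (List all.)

The forward primer CTAGCAGA matches the top strand at positions 32–39, 49–56.
The reverse primer's reverse complement is GGCTGCGTGT, matching at positions 112–121.
Each forward site pairs with the reverse site to give a product ending at position 121: sizes 90, 73 bp.

90 bp, 73 bp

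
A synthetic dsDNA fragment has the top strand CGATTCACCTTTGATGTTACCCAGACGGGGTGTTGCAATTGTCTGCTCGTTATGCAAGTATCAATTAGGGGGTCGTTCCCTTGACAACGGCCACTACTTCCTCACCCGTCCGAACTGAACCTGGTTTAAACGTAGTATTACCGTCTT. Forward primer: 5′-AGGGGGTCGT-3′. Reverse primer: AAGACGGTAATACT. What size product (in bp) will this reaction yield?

81 bp

Forward primer AGGGGGTCGT is found on the top strand at positions 67–76.
Reverse complement of the reverse primer: AGTATTACCGTCTT. This occurs on the top strand at positions 134–147.
The product runs from position 67 to position 147, so its length is 147 − 67 + 1 = 81 bp.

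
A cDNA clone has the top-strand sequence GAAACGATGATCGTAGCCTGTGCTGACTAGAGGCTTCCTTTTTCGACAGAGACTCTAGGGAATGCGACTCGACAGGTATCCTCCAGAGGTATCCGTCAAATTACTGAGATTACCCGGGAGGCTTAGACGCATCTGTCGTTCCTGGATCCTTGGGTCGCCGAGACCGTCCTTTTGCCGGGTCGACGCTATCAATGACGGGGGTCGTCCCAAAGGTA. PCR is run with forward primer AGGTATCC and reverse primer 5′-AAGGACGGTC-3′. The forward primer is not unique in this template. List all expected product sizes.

98 bp, 85 bp

The forward primer AGGTATCC matches the top strand at positions 74–81, 87–94.
The reverse primer's reverse complement is GACCGTCCTT, matching at positions 162–171.
Each forward site pairs with the reverse site to give a product ending at position 171: sizes 98, 85 bp.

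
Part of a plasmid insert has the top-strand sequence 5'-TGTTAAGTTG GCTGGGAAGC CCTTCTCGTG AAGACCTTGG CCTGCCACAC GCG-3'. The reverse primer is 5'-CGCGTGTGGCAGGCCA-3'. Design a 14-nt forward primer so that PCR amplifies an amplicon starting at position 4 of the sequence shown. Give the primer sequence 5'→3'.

5'-TAAGTTGGCTGGGA-3'

The reverse primer's reverse complement TGGCCTGCCACACGCG matches the template at positions 38–53; the product starts at position 4.
The forward primer is identical to the top strand over positions 4–17: TAAGTTGGCTGGGA.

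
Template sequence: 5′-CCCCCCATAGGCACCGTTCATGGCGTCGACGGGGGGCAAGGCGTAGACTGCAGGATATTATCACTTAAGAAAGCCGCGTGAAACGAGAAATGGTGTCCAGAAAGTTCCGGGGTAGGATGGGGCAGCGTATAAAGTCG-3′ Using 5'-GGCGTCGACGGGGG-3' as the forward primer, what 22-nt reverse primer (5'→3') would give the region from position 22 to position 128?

The product's 3' end on the top strand is position 128.
The reverse primer anneals to the top strand over positions 107–128, i.e. to CCGGGGTAGGATGGGGCAGCGT.
Its sequence written 5'→3' is the reverse complement: ACGCTGCCCCATCCTACCCCGG.

5'-ACGCTGCCCCATCCTACCCCGG-3'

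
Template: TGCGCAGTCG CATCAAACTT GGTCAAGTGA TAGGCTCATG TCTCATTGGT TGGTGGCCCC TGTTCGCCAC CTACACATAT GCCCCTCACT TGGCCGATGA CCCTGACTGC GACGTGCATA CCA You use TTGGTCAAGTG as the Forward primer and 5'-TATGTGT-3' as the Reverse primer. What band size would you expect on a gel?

The forward primer matches the template at positions 19–29.
Taking the reverse complement of TATGTGT gives ACACATA, found at positions 73–79 on the template; the primer anneals here to the top strand with its 3' end pointing upstream.
Amplicon spans positions 19–79: 61 bp.

61 bp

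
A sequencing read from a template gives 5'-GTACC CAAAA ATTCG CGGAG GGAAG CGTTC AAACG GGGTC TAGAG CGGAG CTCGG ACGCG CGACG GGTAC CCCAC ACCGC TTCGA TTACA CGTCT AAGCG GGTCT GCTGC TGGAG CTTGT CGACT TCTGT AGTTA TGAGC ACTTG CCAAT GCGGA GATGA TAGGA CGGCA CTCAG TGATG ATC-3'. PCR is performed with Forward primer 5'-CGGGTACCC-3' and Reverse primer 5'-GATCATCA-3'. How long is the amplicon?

120 bp

Forward primer CGGGTACCC is found on the top strand at positions 64–72.
The reverse primer's reverse complement is TGATGATC, which matches the template at positions 176–183.
The product runs from position 64 to position 183, so its length is 183 − 64 + 1 = 120 bp.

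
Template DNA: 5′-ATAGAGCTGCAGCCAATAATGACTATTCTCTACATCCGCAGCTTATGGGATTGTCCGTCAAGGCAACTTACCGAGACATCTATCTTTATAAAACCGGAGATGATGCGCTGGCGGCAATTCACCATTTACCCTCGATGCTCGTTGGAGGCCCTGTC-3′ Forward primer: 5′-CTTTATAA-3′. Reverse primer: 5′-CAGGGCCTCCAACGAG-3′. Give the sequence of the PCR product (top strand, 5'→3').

5'-CTTTATAAAACCGGAGATGATGCGCTGGCGGCAATTCACCATTTACCCTCGATGCTCGTTGGAGGCCCTG-3'

Forward primer CTTTATAA is found on the top strand at positions 84–91.
Reverse complement of the reverse primer: CTCGTTGGAGGCCCTG. This occurs on the top strand at positions 138–153.
The product is the template from position 84 through 153 (70 bp).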